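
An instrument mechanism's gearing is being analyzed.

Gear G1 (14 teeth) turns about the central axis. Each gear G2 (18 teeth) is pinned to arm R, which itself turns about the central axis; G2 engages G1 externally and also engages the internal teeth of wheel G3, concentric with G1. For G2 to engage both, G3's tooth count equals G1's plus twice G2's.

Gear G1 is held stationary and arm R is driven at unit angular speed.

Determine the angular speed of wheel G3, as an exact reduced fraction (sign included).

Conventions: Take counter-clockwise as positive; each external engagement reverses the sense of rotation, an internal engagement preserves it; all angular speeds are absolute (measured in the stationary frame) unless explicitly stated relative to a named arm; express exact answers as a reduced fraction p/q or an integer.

recognized (axles ride arm R): planetary set, 14/18/50 teeth
ring teeth: 14 + 2·18 = 50
14(ω_sun−ω_arm) = −50(ω_ring−ω_arm),  ω_sun = 0, ω_arm = 1
ω_ring = 1 − (14/50)(0−1) = 32/25
exact speed ratio = 32/25

32/25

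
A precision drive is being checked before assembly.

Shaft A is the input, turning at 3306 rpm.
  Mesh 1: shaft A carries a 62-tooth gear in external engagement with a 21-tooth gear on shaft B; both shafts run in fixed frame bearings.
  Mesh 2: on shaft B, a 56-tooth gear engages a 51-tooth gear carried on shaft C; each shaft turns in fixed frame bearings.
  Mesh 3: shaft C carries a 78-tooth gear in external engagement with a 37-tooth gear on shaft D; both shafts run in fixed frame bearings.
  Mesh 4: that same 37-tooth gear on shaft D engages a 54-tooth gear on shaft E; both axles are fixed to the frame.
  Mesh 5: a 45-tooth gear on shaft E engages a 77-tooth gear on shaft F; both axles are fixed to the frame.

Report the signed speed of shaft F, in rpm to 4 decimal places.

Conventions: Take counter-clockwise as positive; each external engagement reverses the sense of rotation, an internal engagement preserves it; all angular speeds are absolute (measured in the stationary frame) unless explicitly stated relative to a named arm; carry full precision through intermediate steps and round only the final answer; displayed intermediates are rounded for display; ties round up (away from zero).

5-mesh fixed-axis compound train (all bearings frame-fixed)
mesh 1 [62T→21T]: ω = 3306.0000×62/21 = 9760.5714 rpm, sense flips to −
mesh 2 [56T→51T]: ω = 9760.5714×56/51 = 10717.4902 rpm, sense flips to +
mesh 3 [78T→37T]: ω = 10717.4902×78/37 = 22593.6280 rpm, sense flips to −
mesh 4 [37T→54T]: ω = 22593.6280×37/54 = 15480.8192 rpm, sense flips to +
mesh 5 [45T→77T]: ω = 15480.8192×45/77 = 9047.2320 rpm, sense flips to −
signed output speed = -9047.2320 rpm

-9047.2320 rpm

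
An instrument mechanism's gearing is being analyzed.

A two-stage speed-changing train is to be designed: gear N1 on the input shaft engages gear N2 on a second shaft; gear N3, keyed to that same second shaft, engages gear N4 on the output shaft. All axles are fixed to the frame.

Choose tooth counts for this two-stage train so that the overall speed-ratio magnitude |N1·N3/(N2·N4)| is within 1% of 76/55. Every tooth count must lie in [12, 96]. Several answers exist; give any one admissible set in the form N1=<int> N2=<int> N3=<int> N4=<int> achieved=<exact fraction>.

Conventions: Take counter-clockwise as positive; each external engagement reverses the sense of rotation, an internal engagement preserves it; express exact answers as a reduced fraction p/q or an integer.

design class (target 76/55): fixed-axis compound train
target = 76/55 in lowest terms: an exact hit needs N1·N3 = k·76 and N2·N4 = k·55 for one integer k, every count in [12, 96]; additionally prefer no 1:1 stage (N1 ≠ N2, N3 ≠ N4)
k = 1…5: no 1:1-free in-range split of k·76 and k·55 into factor pairs; take k = 6
k = 6: N1·N3 = 456 = 12·38, N2·N4 = 330 = 15·22
achieved = 12·38/(15·22) = 76/55; |achieved − target| = 0 ≤ 19/1375 ✓

N1=12 N2=15 N3=38 N4=22 achieved=76/55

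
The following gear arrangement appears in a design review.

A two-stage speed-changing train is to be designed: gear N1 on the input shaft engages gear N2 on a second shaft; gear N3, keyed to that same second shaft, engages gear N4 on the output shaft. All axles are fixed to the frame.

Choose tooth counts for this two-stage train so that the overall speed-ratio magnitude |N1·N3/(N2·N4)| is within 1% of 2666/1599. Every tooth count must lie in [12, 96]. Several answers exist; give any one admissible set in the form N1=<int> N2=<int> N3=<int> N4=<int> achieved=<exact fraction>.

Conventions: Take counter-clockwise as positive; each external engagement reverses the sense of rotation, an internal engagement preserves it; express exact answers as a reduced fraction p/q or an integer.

N1=31 N2=39 N3=86 N4=41 achieved=2666/1599

design class (target 2666/1599): fixed-axis compound train
target = 2666/1599 in lowest terms: an exact hit needs N1·N3 = k·2666 and N2·N4 = k·1599 for one integer k, every count in [12, 96]; additionally prefer no 1:1 stage (N1 ≠ N2, N3 ≠ N4)
k = 1: N1·N3 = 2666 = 31·86, N2·N4 = 1599 = 39·41
achieved = 31·86/(39·41) = 2666/1599; |achieved − target| = 0 ≤ 1333/79950 ✓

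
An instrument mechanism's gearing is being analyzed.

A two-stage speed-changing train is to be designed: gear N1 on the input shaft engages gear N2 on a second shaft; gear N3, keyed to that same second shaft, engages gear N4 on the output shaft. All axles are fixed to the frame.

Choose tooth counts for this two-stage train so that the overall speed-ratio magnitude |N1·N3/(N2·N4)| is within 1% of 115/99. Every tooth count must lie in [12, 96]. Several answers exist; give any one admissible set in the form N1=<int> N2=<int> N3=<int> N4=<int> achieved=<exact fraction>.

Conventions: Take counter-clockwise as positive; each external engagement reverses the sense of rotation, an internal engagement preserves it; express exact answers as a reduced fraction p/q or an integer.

design class (target 115/99): fixed-axis compound train
target = 115/99 in lowest terms: an exact hit needs N1·N3 = k·115 and N2·N4 = k·99 for one integer k, every count in [12, 96]; additionally prefer no 1:1 stage (N1 ≠ N2, N3 ≠ N4)
k = 1…3: no 1:1-free in-range split of k·115 and k·99 into factor pairs; take k = 4
k = 4: N1·N3 = 460 = 20·23, N2·N4 = 396 = 12·33
achieved = 20·23/(12·33) = 115/99; |achieved − target| = 0 ≤ 23/1980 ✓

N1=20 N2=12 N3=23 N4=33 achieved=115/99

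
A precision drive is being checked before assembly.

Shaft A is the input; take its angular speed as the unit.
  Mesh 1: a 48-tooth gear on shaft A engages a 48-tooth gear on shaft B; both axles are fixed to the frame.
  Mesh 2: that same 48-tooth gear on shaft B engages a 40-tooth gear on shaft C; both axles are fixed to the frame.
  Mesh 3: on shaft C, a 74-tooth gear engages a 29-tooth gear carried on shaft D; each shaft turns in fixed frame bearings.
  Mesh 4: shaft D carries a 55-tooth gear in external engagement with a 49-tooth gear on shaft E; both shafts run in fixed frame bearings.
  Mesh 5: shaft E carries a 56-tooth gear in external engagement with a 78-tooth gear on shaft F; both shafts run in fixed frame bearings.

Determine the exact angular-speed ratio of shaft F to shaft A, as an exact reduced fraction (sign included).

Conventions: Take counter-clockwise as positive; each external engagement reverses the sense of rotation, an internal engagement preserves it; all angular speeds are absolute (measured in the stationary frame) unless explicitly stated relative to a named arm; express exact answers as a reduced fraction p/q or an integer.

class = fixed-axis compound train [5 meshes; 5 ratios multiply, 5 sense flips]
mesh 1 [48T→48T]: running ratio 1, sense −
mesh 2 [48T→40T]: running ratio 6/5, sense +
mesh 3 [74T→29T]: running ratio 444/145, sense −
mesh 4 [55T→49T]: running ratio 4884/1421, sense +
mesh 5 [56T→78T]: running ratio 6512/2639, sense −
ω_out/ω_in = -6512/2639

-6512/2639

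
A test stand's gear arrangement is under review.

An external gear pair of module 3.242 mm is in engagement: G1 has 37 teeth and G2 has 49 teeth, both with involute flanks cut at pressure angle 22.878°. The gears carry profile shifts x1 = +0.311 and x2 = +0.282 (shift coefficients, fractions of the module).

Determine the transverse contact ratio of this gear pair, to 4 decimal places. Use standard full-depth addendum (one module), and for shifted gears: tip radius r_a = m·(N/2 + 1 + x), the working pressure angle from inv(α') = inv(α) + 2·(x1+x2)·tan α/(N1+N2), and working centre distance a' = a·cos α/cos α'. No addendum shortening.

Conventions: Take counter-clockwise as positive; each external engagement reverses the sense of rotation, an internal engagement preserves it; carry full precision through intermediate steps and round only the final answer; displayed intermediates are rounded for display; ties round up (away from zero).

class = single-mesh tooth geometry [involute pair 37T × 49T, m = 3.242]
base radii: r_b1 = 55.258894, r_b2 = 73.180698
tip radii: r_a1 = 64.227262, r_a2 = 83.585244
inv(α') = inv(22.878°) + 2·(+0.311+0.282)·tan α/(37+49) = 0.02848688  ⇒  α' = 24.60058°
a' = a·cos α / cos α' = 139.4060·cos 22.878°/cos 24.60058° = 141.261646
action lengths: √(r_a1²−r_b1²) = 32.735238, √(r_a2²−r_b2²) = 40.386613
base pitch p_b = π·m·cos α = 9.383834
CR = (32.735238 + 40.386613 − 141.261646·sin 24.60058°)/9.383834 = 1.525606
contact ratio ≈ 1.5256

1.5256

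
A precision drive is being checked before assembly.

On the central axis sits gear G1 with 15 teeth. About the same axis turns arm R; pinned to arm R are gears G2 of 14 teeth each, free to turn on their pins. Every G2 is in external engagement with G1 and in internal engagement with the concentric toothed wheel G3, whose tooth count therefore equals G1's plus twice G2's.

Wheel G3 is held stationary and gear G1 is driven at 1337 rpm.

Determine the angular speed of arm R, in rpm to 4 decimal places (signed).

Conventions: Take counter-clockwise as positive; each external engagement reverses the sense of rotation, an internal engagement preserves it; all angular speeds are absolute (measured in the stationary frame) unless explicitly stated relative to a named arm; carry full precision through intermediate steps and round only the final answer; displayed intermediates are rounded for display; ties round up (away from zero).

+345.7759 rpm

planetary set (15T centre, 14T on arm, 43T internal) — Willis relation
normalise by the input: solve with ω_sun = 1, then scale by 1337 rpm
ring teeth: 15 + 2·14 = 43
15(ω_sun−ω_arm) = −43(ω_ring−ω_arm),  ω_ring = 0, ω_sun = 1
15(1−ω_arm) = −43(0−ω_arm)  ⇒  58·ω_arm = 15  ⇒  ω_arm = 15/58
scale: ω_arm = 15/58 × 1337 rpm = +345.7759 rpm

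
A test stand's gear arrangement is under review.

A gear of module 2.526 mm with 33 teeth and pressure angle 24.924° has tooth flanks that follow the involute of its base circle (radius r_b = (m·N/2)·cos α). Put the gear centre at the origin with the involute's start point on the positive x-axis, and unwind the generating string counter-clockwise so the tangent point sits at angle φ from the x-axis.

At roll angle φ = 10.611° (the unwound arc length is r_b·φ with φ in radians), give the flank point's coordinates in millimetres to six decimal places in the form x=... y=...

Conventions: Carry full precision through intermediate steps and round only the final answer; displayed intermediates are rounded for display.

x=38.439971 y=0.079754

class = single-mesh tooth geometry [base-circle involute, m = 2.526, 33T]
pitch radius r_p = m·N/2 = 2.526·33/2 = 41.679000
base radius r_b = r_p·cos α = 41.679000·cos 24.924° = 37.797334
roll angle φ = 10.611° = 0.18519689 rad
x = r_b·(cos φ + φ·sin φ) = 38.439971
y = r_b·(sin φ − φ·cos φ) = 0.079754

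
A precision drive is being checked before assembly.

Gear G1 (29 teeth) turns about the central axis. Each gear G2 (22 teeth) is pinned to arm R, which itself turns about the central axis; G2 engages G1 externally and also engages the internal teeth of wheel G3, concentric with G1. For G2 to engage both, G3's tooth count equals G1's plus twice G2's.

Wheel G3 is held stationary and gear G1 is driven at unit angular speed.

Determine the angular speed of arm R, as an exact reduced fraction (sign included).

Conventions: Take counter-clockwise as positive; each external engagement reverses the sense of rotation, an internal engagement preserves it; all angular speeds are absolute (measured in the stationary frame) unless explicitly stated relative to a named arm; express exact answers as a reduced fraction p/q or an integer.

class = planetary set [G3 = 29+2·22 = 73; Willis about the carrier]
ring teeth: 29 + 2·22 = 73
29(ω_sun−ω_arm) = −73(ω_ring−ω_arm),  ω_ring = 0, ω_sun = 1
29(1−ω_arm) = −73(0−ω_arm)  ⇒  102·ω_arm = 29  ⇒  ω_arm = 29/102
exact speed ratio = 29/102

29/102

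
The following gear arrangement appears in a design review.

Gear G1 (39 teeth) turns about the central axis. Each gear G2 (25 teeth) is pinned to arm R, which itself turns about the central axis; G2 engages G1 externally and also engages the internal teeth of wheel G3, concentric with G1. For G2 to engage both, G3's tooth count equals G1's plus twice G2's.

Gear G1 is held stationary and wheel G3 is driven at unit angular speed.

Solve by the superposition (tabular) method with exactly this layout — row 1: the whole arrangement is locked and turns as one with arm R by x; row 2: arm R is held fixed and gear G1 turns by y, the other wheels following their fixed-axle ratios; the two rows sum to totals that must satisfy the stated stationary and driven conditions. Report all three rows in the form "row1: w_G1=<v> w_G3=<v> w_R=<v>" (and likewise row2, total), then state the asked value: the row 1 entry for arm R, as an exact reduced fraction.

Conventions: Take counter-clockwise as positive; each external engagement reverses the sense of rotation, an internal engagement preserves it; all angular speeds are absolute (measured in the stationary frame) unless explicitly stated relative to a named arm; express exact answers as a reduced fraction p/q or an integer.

class = planetary set [G3 = 39+2·25 = 89; Willis about the carrier]
superposition row 1 [locked train]: every member turns x
row 2 — arm fixed, fixed-axis ratios: sun y, ring −(39/89)·y, arm 0
boundary: total ω_sun = x + y = 0 and total ω_ring = x − (39/89)·y = 1  ⇒  y = -89/128, x = 89/128
row 2 ring = −(39/89)·(-89/128) = 39/128
totals (row 1 + row 2): sun 89/128 + (-89/128) = 0, ring 89/128 + 39/128 = 1, arm 89/128 + 0 = 89/128
asked cell (row1, arm) = 89/128

row1: w_G1=89/128 w_G3=89/128 w_R=89/128
row2: w_G1=-89/128 w_G3=39/128 w_R=0
total: w_G1=0 w_G3=1 w_R=89/128
asked value: 89/128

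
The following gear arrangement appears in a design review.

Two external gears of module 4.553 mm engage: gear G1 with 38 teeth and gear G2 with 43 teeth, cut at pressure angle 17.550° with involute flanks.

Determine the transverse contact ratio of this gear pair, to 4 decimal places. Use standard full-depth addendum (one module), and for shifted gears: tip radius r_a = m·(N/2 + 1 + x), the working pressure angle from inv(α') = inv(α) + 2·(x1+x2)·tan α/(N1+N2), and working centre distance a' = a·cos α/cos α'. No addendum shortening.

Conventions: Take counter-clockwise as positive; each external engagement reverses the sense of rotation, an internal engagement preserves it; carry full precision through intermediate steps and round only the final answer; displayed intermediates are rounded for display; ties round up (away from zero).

1.8488

class = single-mesh tooth geometry [involute pair 38T × 43T, m = 4.553]
base radii: r_b1 = 82.480460, r_b2 = 93.333152
tip radii: r_a1 = 91.060000, r_a2 = 102.442500
no profile shift: α' = α, a' = a
action lengths: √(r_a1²−r_b1²) = 38.586232, √(r_a2²−r_b2²) = 42.230185
base pitch p_b = π·m·cos α = 13.637895
CR = (38.586232 + 42.230185 − 184.396500·sin 17.55000°)/13.637895 = 1.848810
contact ratio ≈ 1.8488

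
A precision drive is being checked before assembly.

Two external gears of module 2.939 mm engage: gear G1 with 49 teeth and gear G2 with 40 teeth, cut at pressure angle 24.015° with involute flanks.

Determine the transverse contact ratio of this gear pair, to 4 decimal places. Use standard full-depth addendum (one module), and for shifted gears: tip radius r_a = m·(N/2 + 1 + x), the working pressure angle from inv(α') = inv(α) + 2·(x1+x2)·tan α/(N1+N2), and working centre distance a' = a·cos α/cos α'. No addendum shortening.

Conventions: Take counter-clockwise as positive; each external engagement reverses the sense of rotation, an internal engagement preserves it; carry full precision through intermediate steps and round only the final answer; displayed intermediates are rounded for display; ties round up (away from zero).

1.5575

recognized (one external pair, fixed centres): single-mesh tooth geometry, m = 2.939, N1 = 49, N2 = 40
base radii: r_b1 = 65.772628, r_b2 = 53.691941
tip radii: r_a1 = 74.944500, r_a2 = 61.719000
no profile shift: α' = α, a' = a
action lengths: √(r_a1²−r_b1²) = 35.925472, √(r_a2²−r_b2²) = 30.436991
base pitch p_b = π·m·cos α = 8.433910
CR = (35.925472 + 30.436991 − 130.785500·sin 24.01500°)/8.433910 = 1.557514
contact ratio ≈ 1.5575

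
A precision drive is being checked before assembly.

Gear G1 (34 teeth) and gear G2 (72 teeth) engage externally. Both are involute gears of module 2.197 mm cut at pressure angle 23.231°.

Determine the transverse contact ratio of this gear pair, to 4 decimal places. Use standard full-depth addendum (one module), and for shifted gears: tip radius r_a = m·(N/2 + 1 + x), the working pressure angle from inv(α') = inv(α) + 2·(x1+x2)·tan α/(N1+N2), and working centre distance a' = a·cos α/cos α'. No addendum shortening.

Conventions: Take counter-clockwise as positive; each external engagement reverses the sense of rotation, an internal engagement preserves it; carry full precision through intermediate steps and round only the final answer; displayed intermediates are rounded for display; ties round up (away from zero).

class = single-mesh tooth geometry [involute pair 34T × 72T, m = 2.197]
base radii: r_b1 = 34.320820, r_b2 = 72.679384
tip radii: r_a1 = 39.546000, r_a2 = 81.289000
no profile shift: α' = α, a' = a
action lengths: √(r_a1²−r_b1²) = 19.646054, √(r_a2²−r_b2²) = 36.408910
base pitch p_b = π·m·cos α = 6.342473
CR = (19.646054 + 36.408910 − 116.441000·sin 23.23100°)/6.342473 = 1.596550
contact ratio ≈ 1.5965

1.5965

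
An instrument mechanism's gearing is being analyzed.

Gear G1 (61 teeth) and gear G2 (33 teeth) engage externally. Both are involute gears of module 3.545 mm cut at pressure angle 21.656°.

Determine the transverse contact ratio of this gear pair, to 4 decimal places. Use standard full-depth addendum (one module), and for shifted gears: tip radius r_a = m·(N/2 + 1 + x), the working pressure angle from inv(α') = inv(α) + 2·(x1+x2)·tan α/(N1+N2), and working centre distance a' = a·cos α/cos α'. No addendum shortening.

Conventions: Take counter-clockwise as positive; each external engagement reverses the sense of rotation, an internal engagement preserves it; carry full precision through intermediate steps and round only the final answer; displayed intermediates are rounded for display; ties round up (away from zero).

topology: single-mesh involute geometry — m = 3.545, 61T/33T pair
base radii: r_b1 = 100.490808, r_b2 = 54.363880
tip radii: r_a1 = 111.667500, r_a2 = 62.037500
no profile shift: α' = α, a' = a
action lengths: √(r_a1²−r_b1²) = 48.695258, √(r_a2²−r_b2²) = 29.886786
base pitch p_b = π·m·cos α = 10.350858
CR = (48.695258 + 29.886786 − 166.615000·sin 21.65600°)/10.350858 = 1.651611
contact ratio ≈ 1.6516

1.6516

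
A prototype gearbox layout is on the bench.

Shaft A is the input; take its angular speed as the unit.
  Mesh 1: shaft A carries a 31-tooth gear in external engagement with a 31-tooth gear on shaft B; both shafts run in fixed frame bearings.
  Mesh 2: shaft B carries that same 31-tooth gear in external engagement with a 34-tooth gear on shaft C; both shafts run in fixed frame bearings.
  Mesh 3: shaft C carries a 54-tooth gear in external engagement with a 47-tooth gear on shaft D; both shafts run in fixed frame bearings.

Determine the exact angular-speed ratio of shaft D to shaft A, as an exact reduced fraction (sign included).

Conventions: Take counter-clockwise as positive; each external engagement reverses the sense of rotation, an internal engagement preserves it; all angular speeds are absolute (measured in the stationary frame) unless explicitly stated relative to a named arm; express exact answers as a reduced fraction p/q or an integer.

class = fixed-axis compound train [3 meshes; 3 ratios multiply, 3 sense flips]
mesh 1 [31T→31T]: running ratio 1, sense −
mesh 2 [31T→34T]: running ratio 31/34, sense +
mesh 3 [54T→47T]: running ratio 837/799, sense −
ω_out/ω_in = -837/799

-837/799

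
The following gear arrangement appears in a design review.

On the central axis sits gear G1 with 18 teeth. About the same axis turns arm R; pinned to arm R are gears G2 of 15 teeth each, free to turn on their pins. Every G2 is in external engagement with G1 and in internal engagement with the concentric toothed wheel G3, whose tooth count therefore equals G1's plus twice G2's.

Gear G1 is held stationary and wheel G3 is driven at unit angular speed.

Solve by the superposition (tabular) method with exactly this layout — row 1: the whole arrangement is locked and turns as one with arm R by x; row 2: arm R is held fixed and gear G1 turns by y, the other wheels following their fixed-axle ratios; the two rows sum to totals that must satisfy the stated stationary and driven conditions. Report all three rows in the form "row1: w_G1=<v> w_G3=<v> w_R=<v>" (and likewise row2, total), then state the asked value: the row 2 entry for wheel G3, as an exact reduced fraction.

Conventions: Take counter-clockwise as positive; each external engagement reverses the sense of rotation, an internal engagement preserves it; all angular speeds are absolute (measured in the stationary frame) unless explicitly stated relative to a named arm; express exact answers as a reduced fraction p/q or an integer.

row1: w_G1=8/11 w_G3=8/11 w_R=8/11
row2: w_G1=-8/11 w_G3=3/11 w_R=0
total: w_G1=0 w_G3=1 w_R=8/11
asked value: 3/11

recognized (axles ride arm R): planetary set, 18/15/48 teeth
row 1: whole set turns with the arm by x
row 2 — arm fixed, fixed-axis ratios: sun y, ring −(18/48)·y, arm 0
boundary: total ω_sun = x + y = 0 and total ω_ring = x − (18/48)·y = 1  ⇒  y = -8/11, x = 8/11
row 2 ring = −(18/48)·(-8/11) = 3/11
totals (row 1 + row 2): sun 8/11 + (-8/11) = 0, ring 8/11 + 3/11 = 1, arm 8/11 + 0 = 8/11
asked cell (row2, ring) = 3/11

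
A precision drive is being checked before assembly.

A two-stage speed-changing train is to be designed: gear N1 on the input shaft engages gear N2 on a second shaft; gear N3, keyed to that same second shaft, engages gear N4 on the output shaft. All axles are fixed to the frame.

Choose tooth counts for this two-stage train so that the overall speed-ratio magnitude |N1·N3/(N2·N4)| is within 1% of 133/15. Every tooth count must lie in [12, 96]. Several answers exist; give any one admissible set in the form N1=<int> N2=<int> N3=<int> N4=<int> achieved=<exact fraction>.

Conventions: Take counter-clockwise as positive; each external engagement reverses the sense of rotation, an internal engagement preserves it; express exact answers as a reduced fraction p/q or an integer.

N1=19 N2=12 N3=84 N4=15 achieved=133/15

design class (target 133/15): fixed-axis compound train
target = 133/15 in lowest terms: an exact hit needs N1·N3 = k·133 and N2·N4 = k·15 for one integer k, every count in [12, 96]; additionally prefer no 1:1 stage (N1 ≠ N2, N3 ≠ N4)
k = 1…11: no 1:1-free in-range split of k·133 and k·15 into factor pairs; take k = 12
k = 12: N1·N3 = 1596 = 19·84, N2·N4 = 180 = 12·15
achieved = 19·84/(12·15) = 133/15; |achieved − target| = 0 ≤ 133/1500 ✓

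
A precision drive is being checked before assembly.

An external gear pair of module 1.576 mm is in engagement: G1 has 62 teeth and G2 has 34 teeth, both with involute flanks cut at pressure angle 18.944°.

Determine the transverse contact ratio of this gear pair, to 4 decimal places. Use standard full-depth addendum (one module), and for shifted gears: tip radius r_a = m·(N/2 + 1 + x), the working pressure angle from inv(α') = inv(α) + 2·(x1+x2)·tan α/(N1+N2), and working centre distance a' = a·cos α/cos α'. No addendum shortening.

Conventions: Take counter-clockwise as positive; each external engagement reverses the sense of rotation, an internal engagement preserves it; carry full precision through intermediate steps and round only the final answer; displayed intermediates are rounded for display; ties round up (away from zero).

1.7921

class = single-mesh tooth geometry [involute pair 62T × 34T, m = 1.576]
base radii: r_b1 = 46.209780, r_b2 = 25.340847
tip radii: r_a1 = 50.432000, r_a2 = 28.368000
no profile shift: α' = α, a' = a
action lengths: √(r_a1²−r_b1²) = 20.200071, √(r_a2²−r_b2²) = 12.750878
base pitch p_b = π·m·cos α = 4.682978
CR = (20.200071 + 12.750878 − 75.648000·sin 18.94400°)/4.682978 = 1.792084
contact ratio ≈ 1.7921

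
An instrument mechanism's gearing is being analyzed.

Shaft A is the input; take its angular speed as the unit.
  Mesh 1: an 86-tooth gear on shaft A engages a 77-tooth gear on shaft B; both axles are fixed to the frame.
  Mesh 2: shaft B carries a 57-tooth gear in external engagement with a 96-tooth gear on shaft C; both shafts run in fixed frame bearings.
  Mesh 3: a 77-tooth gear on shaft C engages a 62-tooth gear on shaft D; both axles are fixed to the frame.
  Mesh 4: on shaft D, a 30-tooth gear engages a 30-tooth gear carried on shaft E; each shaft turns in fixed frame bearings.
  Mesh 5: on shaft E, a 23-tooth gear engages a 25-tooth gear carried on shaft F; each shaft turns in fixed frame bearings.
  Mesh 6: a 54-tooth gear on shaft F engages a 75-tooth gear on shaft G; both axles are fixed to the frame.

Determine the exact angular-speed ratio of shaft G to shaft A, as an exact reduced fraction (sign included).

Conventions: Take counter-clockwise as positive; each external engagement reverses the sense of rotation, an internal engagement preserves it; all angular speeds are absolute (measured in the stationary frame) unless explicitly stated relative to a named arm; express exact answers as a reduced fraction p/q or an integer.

169119/310000

class = fixed-axis compound train [6 meshes; 6 ratios multiply, 6 sense flips]
mesh 1 [86T→77T]: running ratio 86/77, sense −
mesh 2 [57T→96T]: running ratio 817/1232, sense +
mesh 3 [77T→62T]: running ratio 817/992, sense −
mesh 4 [30T→30T]: running ratio 817/992, sense +
mesh 5 [23T→25T]: running ratio 18791/24800, sense −
mesh 6 [54T→75T]: running ratio 169119/310000, sense +
ω_out/ω_in = 169119/310000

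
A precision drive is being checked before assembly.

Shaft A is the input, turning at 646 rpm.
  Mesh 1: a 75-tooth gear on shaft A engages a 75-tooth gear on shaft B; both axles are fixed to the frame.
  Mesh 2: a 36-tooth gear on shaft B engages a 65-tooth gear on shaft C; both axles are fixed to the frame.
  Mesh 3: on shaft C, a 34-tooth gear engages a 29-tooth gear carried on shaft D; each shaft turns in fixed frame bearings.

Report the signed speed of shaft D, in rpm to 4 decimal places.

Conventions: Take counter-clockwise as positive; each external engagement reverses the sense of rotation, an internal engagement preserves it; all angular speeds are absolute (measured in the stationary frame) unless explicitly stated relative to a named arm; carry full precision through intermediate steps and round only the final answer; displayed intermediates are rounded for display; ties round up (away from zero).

-419.4716 rpm

class = fixed-axis compound train [3 meshes; 3 ratios multiply, 3 sense flips]
mesh 1 [75T→75T]: ω = 646.0000×75/75 = 646.0000 rpm, sense flips to −
mesh 2 [36T→65T]: ω = 646.0000×36/65 = 357.7846 rpm, sense flips to +
mesh 3 [34T→29T]: ω = 357.7846×34/29 = 419.4716 rpm, sense flips to −
signed output speed = -419.4716 rpm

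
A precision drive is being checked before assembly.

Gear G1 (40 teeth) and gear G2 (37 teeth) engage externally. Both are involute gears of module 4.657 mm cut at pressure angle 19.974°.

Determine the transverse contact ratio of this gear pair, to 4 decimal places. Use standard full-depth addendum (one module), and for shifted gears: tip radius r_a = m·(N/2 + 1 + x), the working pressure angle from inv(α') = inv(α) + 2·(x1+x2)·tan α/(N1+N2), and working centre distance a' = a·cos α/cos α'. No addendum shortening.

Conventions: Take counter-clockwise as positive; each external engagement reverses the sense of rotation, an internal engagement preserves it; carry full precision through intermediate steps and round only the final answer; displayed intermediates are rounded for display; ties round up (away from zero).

single-mesh involute tooth geometry (40T engaging 37T at module 4.657)
base radii: r_b1 = 87.537417, r_b2 = 80.972111
tip radii: r_a1 = 97.797000, r_a2 = 90.811500
no profile shift: α' = α, a' = a
action lengths: √(r_a1²−r_b1²) = 43.605662, √(r_a2²−r_b2²) = 41.112599
base pitch p_b = π·m·cos α = 13.750345
CR = (43.605662 + 41.112599 − 179.294500·sin 19.97400°)/13.750345 = 1.707040
contact ratio ≈ 1.7070

1.7070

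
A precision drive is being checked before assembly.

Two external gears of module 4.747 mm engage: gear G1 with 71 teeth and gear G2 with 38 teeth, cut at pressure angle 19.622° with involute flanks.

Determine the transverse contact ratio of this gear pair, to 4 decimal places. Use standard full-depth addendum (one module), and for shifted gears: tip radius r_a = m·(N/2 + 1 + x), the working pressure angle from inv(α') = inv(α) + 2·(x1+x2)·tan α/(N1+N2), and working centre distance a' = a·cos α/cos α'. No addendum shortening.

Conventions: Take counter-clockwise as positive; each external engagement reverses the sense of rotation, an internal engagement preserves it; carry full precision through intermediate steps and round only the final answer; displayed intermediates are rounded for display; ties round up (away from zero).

1.7772

class = single-mesh tooth geometry [involute pair 71T × 38T, m = 4.747]
base radii: r_b1 = 158.732391, r_b2 = 84.955364
tip radii: r_a1 = 173.265500, r_a2 = 94.940000
no profile shift: α' = α, a' = a
action lengths: √(r_a1²−r_b1²) = 69.461942, √(r_a2²−r_b2²) = 42.381478
base pitch p_b = π·m·cos α = 14.047113
CR = (69.461942 + 42.381478 − 258.711500·sin 19.62200°)/14.047113 = 1.777210
contact ratio ≈ 1.7772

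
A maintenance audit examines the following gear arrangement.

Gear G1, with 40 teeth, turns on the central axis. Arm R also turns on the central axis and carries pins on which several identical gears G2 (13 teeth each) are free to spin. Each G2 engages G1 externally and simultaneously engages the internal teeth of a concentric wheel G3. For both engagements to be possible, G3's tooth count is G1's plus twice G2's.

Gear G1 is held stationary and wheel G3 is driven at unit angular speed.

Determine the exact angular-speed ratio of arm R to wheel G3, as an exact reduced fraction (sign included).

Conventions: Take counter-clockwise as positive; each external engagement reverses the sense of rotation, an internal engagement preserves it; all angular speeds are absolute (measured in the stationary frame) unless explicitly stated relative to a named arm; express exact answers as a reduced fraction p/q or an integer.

33/53

class = planetary set [G3 = 40+2·13 = 66; Willis about the carrier]
ring teeth: 40 + 2·13 = 66
40(ω_sun−ω_arm) = −66(ω_ring−ω_arm),  ω_sun = 0, ω_ring = 1
40(0−ω_arm) = −66(1−ω_arm)  ⇒  106·ω_arm = 66  ⇒  ω_arm = 33/53
ω_out/ω_in = 33/53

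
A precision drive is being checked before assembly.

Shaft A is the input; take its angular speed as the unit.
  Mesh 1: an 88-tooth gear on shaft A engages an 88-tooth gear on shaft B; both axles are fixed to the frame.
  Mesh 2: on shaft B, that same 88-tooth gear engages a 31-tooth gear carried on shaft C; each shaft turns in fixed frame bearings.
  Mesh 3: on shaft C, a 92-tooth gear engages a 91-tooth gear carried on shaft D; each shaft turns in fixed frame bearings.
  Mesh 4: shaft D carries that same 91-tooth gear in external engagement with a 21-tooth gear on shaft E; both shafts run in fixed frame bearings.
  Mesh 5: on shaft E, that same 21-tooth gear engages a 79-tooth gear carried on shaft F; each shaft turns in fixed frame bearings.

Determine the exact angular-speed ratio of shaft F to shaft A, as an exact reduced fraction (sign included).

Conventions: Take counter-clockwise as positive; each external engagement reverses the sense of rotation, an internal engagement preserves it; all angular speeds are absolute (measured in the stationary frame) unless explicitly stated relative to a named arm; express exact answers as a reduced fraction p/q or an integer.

-8096/2449

class = fixed-axis compound train [5 meshes; 5 ratios multiply, 5 sense flips]
mesh 1 [88T→88T]: running ratio 1, sense −
mesh 2 [88T→31T]: running ratio 88/31, sense +
mesh 3 [92T→91T]: running ratio 8096/2821, sense −
mesh 4 [91T→21T]: running ratio 8096/651, sense +
mesh 5 [21T→79T]: running ratio 8096/2449, sense −
ω_out/ω_in = -8096/2449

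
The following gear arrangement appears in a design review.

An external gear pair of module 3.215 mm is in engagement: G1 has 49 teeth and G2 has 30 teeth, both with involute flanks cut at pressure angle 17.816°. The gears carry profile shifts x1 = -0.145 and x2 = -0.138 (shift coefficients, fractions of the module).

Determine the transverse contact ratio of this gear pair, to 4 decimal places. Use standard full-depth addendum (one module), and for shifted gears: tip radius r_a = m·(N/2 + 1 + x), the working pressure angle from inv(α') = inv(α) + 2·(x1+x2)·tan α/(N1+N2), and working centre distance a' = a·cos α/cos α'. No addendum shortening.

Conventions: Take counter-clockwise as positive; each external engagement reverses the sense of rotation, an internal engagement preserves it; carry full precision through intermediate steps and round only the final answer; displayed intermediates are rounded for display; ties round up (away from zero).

1.9250

single-mesh involute tooth geometry (49T engaging 30T at module 3.215)
base radii: r_b1 = 74.990125, r_b2 = 45.912321
tip radii: r_a1 = 81.516325, r_a2 = 50.996330
inv(α') = inv(17.816°) + 2·(-0.145-0.138)·tan α/(49+30) = 0.00812259  ⇒  α' = 16.42679°
a' = a·cos α / cos α' = 126.9925·cos 17.816°/cos 16.42679° = 126.047474
action lengths: √(r_a1²−r_b1²) = 31.959230, √(r_a2²−r_b2²) = 22.196496
base pitch p_b = π·m·cos α = 9.615854
CR = (31.959230 + 22.196496 − 126.047474·sin 16.42679°)/9.615854 = 1.925024
contact ratio ≈ 1.9250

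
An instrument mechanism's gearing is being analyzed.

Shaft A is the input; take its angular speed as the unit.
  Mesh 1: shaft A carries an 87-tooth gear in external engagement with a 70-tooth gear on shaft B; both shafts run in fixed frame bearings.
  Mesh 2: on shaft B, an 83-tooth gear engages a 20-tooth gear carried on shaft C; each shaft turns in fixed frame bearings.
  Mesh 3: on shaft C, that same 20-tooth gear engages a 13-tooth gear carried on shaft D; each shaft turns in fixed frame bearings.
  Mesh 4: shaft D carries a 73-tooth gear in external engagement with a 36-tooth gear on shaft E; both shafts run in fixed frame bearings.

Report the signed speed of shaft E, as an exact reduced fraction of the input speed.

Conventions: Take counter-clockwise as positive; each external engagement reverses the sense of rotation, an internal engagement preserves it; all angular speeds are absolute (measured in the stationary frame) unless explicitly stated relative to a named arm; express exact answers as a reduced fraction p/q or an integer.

4-mesh fixed-axis compound train (all bearings frame-fixed)
mesh 1 [87T→70T]: |ω|/ω_in = 1×87/70 = 87/70, sense flips to −
mesh 2 [83T→20T]: |ω|/ω_in = (87/70)×83/20 = 7221/1400, sense flips to +
mesh 3 [20T→13T]: |ω|/ω_in = (7221/1400)×20/13 = 7221/910, sense flips to −
mesh 4 [73T→36T]: |ω|/ω_in = (7221/910)×73/36 = 175711/10920, sense flips to +
signed output speed (× input speed) = 175711/10920

175711/10920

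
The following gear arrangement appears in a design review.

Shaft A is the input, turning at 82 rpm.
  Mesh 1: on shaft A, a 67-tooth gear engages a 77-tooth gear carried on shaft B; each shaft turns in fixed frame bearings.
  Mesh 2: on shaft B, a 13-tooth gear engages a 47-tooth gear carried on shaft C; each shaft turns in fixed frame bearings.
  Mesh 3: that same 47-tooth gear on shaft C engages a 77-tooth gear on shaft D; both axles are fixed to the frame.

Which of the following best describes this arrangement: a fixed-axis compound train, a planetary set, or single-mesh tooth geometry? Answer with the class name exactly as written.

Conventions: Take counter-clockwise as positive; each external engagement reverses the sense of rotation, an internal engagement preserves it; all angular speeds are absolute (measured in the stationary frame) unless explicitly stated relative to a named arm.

fixed-axis compound train

3-mesh fixed-axis compound train (all bearings frame-fixed)
classification: fixed-axis compound train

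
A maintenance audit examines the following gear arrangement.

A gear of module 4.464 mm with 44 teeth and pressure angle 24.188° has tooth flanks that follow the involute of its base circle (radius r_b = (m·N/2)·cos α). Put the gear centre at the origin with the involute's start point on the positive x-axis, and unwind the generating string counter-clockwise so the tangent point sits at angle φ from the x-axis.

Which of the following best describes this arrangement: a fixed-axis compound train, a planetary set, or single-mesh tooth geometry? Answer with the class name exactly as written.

recognized (one wheel, involute flank): single-mesh tooth geometry, m = 4.464, N = 44
classification: single-mesh tooth geometry

single-mesh tooth geometry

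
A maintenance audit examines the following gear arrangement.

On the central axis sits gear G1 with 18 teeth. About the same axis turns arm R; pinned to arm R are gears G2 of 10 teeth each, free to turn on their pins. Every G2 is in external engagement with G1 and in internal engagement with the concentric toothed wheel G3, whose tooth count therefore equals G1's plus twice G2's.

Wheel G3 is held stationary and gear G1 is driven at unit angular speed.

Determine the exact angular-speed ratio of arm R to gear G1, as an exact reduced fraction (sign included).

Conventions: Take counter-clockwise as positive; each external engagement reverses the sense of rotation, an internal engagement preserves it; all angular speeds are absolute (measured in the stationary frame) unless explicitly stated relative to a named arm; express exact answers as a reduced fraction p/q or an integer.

class = planetary set [G3 = 18+2·10 = 38; Willis about the carrier]
ring teeth: 18 + 2·10 = 38
18(ω_sun−ω_arm) = −38(ω_ring−ω_arm),  ω_ring = 0, ω_sun = 1
18(1−ω_arm) = −38(0−ω_arm)  ⇒  56·ω_arm = 18  ⇒  ω_arm = 9/28
ω_out/ω_in = 9/28

9/28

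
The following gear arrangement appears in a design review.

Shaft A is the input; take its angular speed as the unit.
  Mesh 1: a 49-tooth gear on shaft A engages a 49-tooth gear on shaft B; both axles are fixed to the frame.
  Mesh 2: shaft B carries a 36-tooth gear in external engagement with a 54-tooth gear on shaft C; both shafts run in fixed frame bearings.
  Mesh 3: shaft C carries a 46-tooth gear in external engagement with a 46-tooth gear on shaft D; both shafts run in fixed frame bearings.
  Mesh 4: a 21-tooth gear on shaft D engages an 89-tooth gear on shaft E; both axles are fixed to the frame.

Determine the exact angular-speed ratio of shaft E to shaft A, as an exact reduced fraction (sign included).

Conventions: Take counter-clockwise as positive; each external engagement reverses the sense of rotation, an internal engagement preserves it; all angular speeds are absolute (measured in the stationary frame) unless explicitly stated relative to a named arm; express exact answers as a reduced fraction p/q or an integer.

class = fixed-axis compound train [4 meshes; 4 ratios multiply, 4 sense flips]
mesh 1 [49T→49T]: running ratio 1, sense −
mesh 2 [36T→54T]: running ratio 2/3, sense +
mesh 3 [46T→46T]: running ratio 2/3, sense −
mesh 4 [21T→89T]: running ratio 14/89, sense +
ω_out/ω_in = 14/89

14/89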